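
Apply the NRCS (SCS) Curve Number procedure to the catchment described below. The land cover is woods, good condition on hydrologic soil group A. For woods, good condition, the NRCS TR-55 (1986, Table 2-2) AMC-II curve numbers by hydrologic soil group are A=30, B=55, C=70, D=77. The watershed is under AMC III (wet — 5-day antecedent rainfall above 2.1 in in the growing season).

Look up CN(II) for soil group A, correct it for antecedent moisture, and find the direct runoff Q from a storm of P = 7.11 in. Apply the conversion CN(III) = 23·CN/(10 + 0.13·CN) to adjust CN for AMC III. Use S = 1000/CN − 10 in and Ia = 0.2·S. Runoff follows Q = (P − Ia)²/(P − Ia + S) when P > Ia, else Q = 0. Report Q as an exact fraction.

Q = 1229133481/724907100 in ≈ 1.696 in

NRCS table: woods, good condition, soil group A → CN(II) = 30
Adjust CN=30 to AMC III: 23·30/(10 + 0.13·30) → 690 ÷ (139/10) = 6900/139 ≈ 49.640
Retention S: 1000/CN − 10 with CN=49.640 → S = 700/69 ≈ 10.145 in
Ia = 0.2S: 0.2·10.145 = 2.029 in (exactly 140/69)
Since P=7.110 > Ia=2.029: effective rainfall P−Ia = 35059/6900 in
Q = (35059/6900)²/((35059/6900) + 700/69) = (1229133481/47610000)/(105059/6900) = 1229133481/724907100 in ≈ 1.696 in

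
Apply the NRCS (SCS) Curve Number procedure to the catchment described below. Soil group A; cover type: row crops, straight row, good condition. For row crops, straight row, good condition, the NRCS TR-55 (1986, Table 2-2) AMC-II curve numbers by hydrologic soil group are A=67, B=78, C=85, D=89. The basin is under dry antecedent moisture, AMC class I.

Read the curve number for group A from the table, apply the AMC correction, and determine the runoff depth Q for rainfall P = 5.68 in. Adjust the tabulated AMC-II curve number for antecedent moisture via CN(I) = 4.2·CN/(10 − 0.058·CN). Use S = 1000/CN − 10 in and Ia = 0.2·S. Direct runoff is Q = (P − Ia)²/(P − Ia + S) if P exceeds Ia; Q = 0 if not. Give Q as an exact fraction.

NRCS table: row crops, straight row, good condition, soil group A → CN(II) = 67
Dry (AMC I): CN(I) = 4.2·67/(10 − 0.058·67) = (1407/5)/(3057/500) = 46900/1019 ≈ 46.026
Max retention: S = 1000/(46900/1019) − 10 = 5500/469 in (≈ 11.727 in)
Ia = 0.2·(5500/469) = 1100/469 in ≈ 2.345 in
Excess rainfall: 5.680 − 2.345 = 3.335 in; P > Ia so Q > 0
Q: (39098/11725)² ÷ (176598/11725) = 764326802/1035305775 in (≈ 0.738 in)

Q = 764326802/1035305775 in ≈ 0.738 in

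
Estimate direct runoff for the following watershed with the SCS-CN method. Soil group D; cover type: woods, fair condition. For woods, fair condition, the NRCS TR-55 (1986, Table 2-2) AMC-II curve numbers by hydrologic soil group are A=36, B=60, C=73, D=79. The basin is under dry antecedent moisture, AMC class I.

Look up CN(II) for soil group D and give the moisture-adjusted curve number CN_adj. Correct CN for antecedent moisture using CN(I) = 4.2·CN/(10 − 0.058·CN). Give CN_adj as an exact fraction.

NRCS table: woods, fair condition, soil group D → CN(II) = 79
CN(I) from CN(II)=79: (4.2·79)/(10 − 0.058·79) = 7900/129 ≈ 61.240

CN_adj = 7900/129 ≈ 61.240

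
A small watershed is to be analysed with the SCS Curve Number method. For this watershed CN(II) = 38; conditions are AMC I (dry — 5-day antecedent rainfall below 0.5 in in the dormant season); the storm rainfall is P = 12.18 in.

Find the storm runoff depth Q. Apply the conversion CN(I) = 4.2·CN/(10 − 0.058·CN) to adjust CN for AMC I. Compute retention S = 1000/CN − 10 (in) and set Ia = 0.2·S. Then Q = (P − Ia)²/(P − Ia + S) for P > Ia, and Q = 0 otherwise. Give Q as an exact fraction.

Q = 7742416081/17216670450 in ≈ 0.450 in

Adjust CN=38 to AMC I: 4.2·38/(10 − 0.058·38) → (798/5) ÷ (1949/250) = 39900/1949 ≈ 20.472
Max retention: S = 1000/(39900/1949) − 10 = 15500/399 in (≈ 38.847 in)
Ia = 0.2S: 0.2·38.847 = 7.769 in (exactly 3100/399)
Since P=12.180 > Ia=7.769: effective rainfall P−Ia = 87991/19950 in
Q = (87991/19950)²/((87991/19950) + 15500/399) = (7742416081/398002500)/(862991/19950) = 7742416081/17216670450 in ≈ 0.450 in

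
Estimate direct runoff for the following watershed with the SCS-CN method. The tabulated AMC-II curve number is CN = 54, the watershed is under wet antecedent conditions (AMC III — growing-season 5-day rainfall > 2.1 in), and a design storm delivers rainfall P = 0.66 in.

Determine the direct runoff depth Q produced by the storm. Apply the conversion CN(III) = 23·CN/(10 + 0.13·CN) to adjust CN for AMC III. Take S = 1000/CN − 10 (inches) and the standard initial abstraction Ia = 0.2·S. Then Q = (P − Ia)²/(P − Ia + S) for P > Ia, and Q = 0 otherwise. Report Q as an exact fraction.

Q = 0 in ≈ 0.000 in

Adjust CN=54 to AMC III: 23·54/(10 + 0.13·54) → 1242 ÷ (851/50) = 2700/37 ≈ 72.973
Retention S: 1000/CN − 10 with CN=72.973 → S = 100/27 ≈ 3.704 in
Initial abstraction Ia = S/5 = (100/27)/5 = 20/27 ≈ 0.741 in
P = 0.660 ≤ Ia = 0.741 in: entire storm abstracted, Q = 0.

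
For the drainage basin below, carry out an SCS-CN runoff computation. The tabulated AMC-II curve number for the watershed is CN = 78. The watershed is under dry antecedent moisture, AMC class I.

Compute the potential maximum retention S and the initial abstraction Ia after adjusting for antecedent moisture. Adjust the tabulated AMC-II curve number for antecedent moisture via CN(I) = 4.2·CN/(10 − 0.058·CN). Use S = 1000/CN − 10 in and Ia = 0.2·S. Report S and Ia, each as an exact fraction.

S = 5500/819 in ≈ 6.716 in; Ia = 1100/819 in ≈ 1.343 in

CN(I) from CN(II)=78: (4.2·78)/(10 − 0.058·78) = 81900/1369 ≈ 59.825
S = 1000/(81900/1369) − 10 = 5500/819 in ≈ 6.716 in
Ia = 0.2·(5500/819) = 1100/819 in ≈ 1.343 in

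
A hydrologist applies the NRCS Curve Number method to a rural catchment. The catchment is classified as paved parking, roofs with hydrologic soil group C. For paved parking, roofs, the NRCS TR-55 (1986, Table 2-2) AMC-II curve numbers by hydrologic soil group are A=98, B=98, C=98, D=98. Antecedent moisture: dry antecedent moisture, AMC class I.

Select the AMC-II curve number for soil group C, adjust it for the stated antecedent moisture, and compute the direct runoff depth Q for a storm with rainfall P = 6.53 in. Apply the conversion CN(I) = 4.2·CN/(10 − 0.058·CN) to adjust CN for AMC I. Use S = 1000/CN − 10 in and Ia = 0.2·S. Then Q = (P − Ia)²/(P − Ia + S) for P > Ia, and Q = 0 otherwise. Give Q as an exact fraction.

Q = 438160591969/73258317300 in ≈ 5.981 in

NRCS table: paved parking, roofs, soil group C → CN(II) = 98
Dry (AMC I): CN(I) = 4.2·98/(10 − 0.058·98) = (2058/5)/(1079/250) = 102900/1079 ≈ 95.366
S = 1000/(102900/1079) − 10 = 500/1029 in ≈ 0.486 in
Ia = 0.2S: 0.2·0.486 = 0.097 in (exactly 100/1029)
Since P=6.530 > Ia=0.097: effective rainfall P−Ia = 661937/102900 in
Runoff Q = (P−Ia)²/(P−Ia+S) = (6.433)²/(6.433+0.486) = 438160591969/73258317300 ≈ 5.981 in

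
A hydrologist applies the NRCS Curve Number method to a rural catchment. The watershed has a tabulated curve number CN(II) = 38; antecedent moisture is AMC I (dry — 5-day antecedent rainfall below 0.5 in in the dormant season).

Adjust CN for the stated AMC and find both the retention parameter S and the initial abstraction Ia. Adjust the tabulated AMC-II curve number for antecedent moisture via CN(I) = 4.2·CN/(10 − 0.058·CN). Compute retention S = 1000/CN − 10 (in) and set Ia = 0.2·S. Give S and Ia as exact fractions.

CN(I) from CN(II)=38: (4.2·38)/(10 − 0.058·38) = 39900/1949 ≈ 20.472
Retention S: 1000/CN − 10 with CN=20.472 → S = 15500/399 ≈ 38.847 in
Ia = 0.2·(15500/399) = 3100/399 in ≈ 7.769 in

S = 15500/399 in ≈ 38.847 in; Ia = 3100/399 in ≈ 7.769 in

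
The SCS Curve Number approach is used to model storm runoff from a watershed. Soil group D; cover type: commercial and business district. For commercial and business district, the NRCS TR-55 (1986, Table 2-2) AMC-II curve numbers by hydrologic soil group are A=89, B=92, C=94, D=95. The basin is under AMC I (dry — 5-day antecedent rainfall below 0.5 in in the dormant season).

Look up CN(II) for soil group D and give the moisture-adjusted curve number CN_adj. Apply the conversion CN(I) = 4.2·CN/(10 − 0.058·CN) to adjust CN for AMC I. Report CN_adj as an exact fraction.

CN_adj = 39900/449 ≈ 88.864

NRCS table: commercial and business district, soil group D → CN(II) = 95
Adjust CN=95 to AMC I: 4.2·95/(10 − 0.058·95) → 399 ÷ (449/100) = 39900/449 ≈ 88.864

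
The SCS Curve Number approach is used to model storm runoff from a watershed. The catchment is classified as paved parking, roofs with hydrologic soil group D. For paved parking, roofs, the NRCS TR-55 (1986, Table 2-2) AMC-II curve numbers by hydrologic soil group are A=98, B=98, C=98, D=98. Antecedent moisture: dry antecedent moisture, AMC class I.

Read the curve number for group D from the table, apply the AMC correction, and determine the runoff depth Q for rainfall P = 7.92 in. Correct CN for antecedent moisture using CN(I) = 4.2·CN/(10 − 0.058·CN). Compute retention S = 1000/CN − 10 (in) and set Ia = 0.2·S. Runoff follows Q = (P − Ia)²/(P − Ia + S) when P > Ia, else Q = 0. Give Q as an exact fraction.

Q = 20249171282/2749256475 in ≈ 7.365 in

NRCS table: paved parking, roofs, soil group D → CN(II) = 98
CN(I) from CN(II)=98: (4.2·98)/(10 − 0.058·98) = 102900/1079 ≈ 95.366
Retention S: 1000/CN − 10 with CN=95.366 → S = 500/1029 ≈ 0.486 in
Ia = 0.2S: 0.2·0.486 = 0.097 in (exactly 100/1029)
Excess rainfall: 7.920 − 0.097 = 7.823 in; P > Ia so Q > 0
Runoff Q = (P−Ia)²/(P−Ia+S) = (7.823)²/(7.823+0.486) = 20249171282/2749256475 ≈ 7.365 in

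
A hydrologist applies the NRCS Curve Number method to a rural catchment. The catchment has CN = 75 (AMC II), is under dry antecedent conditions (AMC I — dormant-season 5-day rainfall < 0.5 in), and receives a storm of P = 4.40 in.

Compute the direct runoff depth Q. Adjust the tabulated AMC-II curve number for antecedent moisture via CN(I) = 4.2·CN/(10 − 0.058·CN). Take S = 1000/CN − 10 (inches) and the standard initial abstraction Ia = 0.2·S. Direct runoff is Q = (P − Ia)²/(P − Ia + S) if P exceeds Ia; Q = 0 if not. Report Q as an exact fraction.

Dry (AMC I): CN(I) = 4.2·75/(10 − 0.058·75) = 315/(113/20) = 6300/113 ≈ 55.752
Max retention: S = 1000/(6300/113) − 10 = 500/63 in (≈ 7.937 in)
Ia = 0.2·(500/63) = 100/63 in ≈ 1.587 in
Since P=4.400 > Ia=1.587: effective rainfall P−Ia = 886/315 in
Runoff Q = (P−Ia)²/(P−Ia+S) = (2.813)²/(2.813+7.937) = 392498/533295 ≈ 0.736 in

Q = 392498/533295 in ≈ 0.736 in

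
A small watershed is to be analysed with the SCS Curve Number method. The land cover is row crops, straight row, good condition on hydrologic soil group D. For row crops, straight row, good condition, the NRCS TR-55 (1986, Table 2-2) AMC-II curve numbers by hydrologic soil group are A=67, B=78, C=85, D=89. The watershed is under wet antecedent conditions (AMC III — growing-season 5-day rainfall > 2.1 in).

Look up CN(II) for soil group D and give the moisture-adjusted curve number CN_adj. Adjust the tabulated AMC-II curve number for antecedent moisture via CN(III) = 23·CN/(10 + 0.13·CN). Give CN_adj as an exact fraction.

NRCS table: row crops, straight row, good condition, soil group D → CN(II) = 89
Wet (AMC III): CN(III) = 23·89/(10 + 0.13·89) = 2047/(2157/100) = 204700/2157 ≈ 94.900

CN_adj = 204700/2157 ≈ 94.900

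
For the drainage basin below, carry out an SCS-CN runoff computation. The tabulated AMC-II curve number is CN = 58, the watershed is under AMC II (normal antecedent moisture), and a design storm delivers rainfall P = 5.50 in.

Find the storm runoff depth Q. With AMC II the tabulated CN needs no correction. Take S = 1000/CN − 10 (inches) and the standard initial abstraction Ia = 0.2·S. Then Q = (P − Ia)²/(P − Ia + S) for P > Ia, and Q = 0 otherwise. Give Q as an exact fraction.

Average conditions: CN = 58 (no AMC adjustment).
Retention S: 1000/CN − 10 with CN=58.000 → S = 210/29 ≈ 7.241 in
Ia = 0.2·(210/29) = 42/29 in ≈ 1.448 in
Since P=5.500 > Ia=1.448: effective rainfall P−Ia = 235/58 in
Q: (235/58)² ÷ (655/58) = 11045/7598 in (≈ 1.454 in)

Q = 11045/7598 in ≈ 1.454 in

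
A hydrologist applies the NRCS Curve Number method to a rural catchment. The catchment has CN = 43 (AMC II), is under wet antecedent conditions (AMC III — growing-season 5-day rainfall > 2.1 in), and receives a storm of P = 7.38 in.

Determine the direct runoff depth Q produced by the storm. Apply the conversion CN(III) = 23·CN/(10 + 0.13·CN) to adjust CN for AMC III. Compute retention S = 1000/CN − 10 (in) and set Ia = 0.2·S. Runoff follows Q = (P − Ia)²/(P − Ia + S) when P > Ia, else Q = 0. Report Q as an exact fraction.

CN(III) from CN(II)=43: (23·43)/(10 + 0.13·43) = 98900/1559 ≈ 63.438
S = 1000/(98900/1559) − 10 = 5700/989 in ≈ 5.763 in
Initial abstraction Ia = S/5 = (5700/989)/5 = 1140/989 ≈ 1.153 in
Since P=7.380 > Ia=1.153: effective rainfall P−Ia = 307941/49450 in
Runoff Q = (P−Ia)²/(P−Ia+S) = (6.227)²/(6.227+5.763) = 31609219827/9773644150 ≈ 3.234 in

Q = 31609219827/9773644150 in ≈ 3.234 in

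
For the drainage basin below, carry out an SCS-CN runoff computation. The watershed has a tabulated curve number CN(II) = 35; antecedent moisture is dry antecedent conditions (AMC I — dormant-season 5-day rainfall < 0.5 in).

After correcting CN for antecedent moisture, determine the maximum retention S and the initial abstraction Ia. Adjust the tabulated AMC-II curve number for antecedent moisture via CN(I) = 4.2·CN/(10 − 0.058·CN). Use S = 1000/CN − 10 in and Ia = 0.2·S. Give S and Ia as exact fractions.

Adjust CN=35 to AMC I: 4.2·35/(10 − 0.058·35) → 147 ÷ (797/100) = 14700/797 ≈ 18.444
Retention S: 1000/CN − 10 with CN=18.444 → S = 6500/147 ≈ 44.218 in
Initial abstraction Ia = S/5 = (6500/147)/5 = 1300/147 ≈ 8.844 in

S = 6500/147 in ≈ 44.218 in; Ia = 1300/147 in ≈ 8.844 in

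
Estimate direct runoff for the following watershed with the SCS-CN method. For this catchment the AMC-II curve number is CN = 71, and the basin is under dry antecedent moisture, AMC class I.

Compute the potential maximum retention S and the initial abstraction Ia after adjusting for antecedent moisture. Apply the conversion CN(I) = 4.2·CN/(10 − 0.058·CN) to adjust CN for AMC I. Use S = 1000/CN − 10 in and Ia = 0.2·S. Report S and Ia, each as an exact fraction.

S = 14500/1491 in ≈ 9.725 in; Ia = 2900/1491 in ≈ 1.945 in

Dry (AMC I): CN(I) = 4.2·71/(10 − 0.058·71) = (1491/5)/(2941/500) = 149100/2941 ≈ 50.697
Retention S: 1000/CN − 10 with CN=50.697 → S = 14500/1491 ≈ 9.725 in
Ia = 0.2·(14500/1491) = 2900/1491 in ≈ 1.945 in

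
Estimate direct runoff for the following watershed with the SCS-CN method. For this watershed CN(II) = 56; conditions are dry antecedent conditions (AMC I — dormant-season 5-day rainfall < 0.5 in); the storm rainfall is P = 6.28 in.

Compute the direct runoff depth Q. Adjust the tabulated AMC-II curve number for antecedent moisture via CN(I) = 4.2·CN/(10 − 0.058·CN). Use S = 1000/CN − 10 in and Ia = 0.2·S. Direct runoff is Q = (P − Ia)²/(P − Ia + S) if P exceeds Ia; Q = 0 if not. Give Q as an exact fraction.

Adjust CN=56 to AMC I: 4.2·56/(10 − 0.058·56) → (1176/5) ÷ (844/125) = 7350/211 ≈ 34.834
Max retention: S = 1000/(7350/211) − 10 = 2750/147 in (≈ 18.707 in)
Ia = 0.2·(2750/147) = 550/147 in ≈ 3.741 in
Excess rainfall: 6.280 − 3.741 = 2.539 in; P > Ia so Q > 0
Q: (9329/3675)² ÷ (78079/3675) = 87030241/286940325 in (≈ 0.303 in)

Q = 87030241/286940325 in ≈ 0.303 in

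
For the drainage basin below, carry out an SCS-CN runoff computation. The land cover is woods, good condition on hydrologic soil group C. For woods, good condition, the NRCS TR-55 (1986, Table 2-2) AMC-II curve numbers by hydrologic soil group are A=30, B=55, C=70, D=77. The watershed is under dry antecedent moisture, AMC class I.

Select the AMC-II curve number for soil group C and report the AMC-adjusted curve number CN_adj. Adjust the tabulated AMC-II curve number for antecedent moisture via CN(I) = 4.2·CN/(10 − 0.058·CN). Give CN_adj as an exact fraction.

CN_adj = 4900/99 ≈ 49.495

NRCS table: woods, good condition, soil group C → CN(II) = 70
Adjust CN=70 to AMC I: 4.2·70/(10 − 0.058·70) → 294 ÷ (297/50) = 4900/99 ≈ 49.495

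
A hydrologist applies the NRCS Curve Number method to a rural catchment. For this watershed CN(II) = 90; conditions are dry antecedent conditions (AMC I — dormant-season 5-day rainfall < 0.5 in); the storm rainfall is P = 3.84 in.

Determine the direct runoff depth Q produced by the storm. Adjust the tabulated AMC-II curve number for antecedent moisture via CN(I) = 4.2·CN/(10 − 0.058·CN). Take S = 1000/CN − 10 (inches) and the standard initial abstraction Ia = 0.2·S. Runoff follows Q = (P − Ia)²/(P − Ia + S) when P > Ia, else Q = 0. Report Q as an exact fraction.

Dry (AMC I): CN(I) = 4.2·90/(10 − 0.058·90) = 378/(239/50) = 18900/239 ≈ 79.079
Retention S: 1000/CN − 10 with CN=79.079 → S = 500/189 ≈ 2.646 in
Ia = 0.2S: 0.2·2.646 = 0.529 in (exactly 100/189)
P − Ia = 3.840 − 0.529 = 15644/4725 ≈ 3.311 in (> 0, runoff occurs)
Q: (15644/4725)² ÷ (28144/4725) = 15295921/8311275 in (≈ 1.840 in)

Q = 15295921/8311275 in ≈ 1.840 in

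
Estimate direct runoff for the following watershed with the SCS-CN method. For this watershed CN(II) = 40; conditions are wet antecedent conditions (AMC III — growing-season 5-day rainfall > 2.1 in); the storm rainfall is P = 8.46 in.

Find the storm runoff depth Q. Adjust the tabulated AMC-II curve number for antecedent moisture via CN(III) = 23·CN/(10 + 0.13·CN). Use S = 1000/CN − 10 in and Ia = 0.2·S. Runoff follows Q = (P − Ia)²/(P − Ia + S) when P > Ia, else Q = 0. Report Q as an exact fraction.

Q = 22572147/6029450 in ≈ 3.744 in

Wet (AMC III): CN(III) = 23·40/(10 + 0.13·40) = 920/(76/5) = 1150/19 ≈ 60.526
Retention S: 1000/CN − 10 with CN=60.526 → S = 150/23 ≈ 6.522 in
Initial abstraction Ia = S/5 = (150/23)/5 = 30/23 ≈ 1.304 in
Since P=8.460 > Ia=1.304: effective rainfall P−Ia = 8229/1150 in
Q = (8229/1150)²/((8229/1150) + 150/23) = (67716441/1322500)/(15729/1150) = 22572147/6029450 in ≈ 3.744 in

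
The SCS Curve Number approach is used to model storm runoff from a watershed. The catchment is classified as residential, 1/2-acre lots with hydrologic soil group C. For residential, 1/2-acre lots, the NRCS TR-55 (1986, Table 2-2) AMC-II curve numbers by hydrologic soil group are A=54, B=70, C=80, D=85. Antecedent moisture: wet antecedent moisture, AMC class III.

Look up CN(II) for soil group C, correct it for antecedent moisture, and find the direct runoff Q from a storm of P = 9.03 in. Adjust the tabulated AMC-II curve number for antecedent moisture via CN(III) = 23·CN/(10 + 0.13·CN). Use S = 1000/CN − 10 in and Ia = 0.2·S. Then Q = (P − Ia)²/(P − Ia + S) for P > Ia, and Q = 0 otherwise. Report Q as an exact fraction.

NRCS table: residential, 1/2-acre lots, soil group C → CN(II) = 80
Wet (AMC III): CN(III) = 23·80/(10 + 0.13·80) = 1840/(102/5) = 4600/51 ≈ 90.196
S = 1000/(4600/51) − 10 = 25/23 in ≈ 1.087 in
Ia = 0.2S: 0.2·1.087 = 0.217 in (exactly 5/23)
P − Ia = 9.030 − 0.217 = 20269/2300 ≈ 8.813 in (> 0, runoff occurs)
Runoff Q = (P−Ia)²/(P−Ia+S) = (8.813)²/(8.813+1.087) = 410832361/52368700 ≈ 7.845 in

Q = 410832361/52368700 in ≈ 7.845 in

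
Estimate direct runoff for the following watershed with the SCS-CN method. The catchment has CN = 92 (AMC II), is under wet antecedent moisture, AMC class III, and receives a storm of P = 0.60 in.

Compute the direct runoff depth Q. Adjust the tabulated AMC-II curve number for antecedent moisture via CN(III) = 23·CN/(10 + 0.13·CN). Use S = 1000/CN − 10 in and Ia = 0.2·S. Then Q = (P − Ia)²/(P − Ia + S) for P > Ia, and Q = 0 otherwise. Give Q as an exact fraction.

Q = 1923769/6313615 in ≈ 0.305 in

CN(III) from CN(II)=92: (23·92)/(10 + 0.13·92) = 52900/549 ≈ 96.357
Retention S: 1000/CN − 10 with CN=96.357 → S = 200/529 ≈ 0.378 in
Initial abstraction Ia = S/5 = (200/529)/5 = 40/529 ≈ 0.076 in
P − Ia = 0.600 − 0.076 = 1387/2645 ≈ 0.524 in (> 0, runoff occurs)
Q: (1387/2645)² ÷ (2387/2645) = 1923769/6313615 in (≈ 0.305 in)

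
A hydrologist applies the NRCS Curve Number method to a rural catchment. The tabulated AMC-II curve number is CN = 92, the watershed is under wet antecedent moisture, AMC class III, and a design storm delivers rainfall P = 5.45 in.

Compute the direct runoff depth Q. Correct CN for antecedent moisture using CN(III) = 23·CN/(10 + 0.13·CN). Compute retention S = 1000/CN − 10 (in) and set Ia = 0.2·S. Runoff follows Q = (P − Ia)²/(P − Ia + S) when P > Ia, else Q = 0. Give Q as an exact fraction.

Q = 3233173321/643909380 in ≈ 5.021 in

Adjust CN=92 to AMC III: 23·92/(10 + 0.13·92) → 2116 ÷ (549/25) = 52900/549 ≈ 96.357
Retention S: 1000/CN − 10 with CN=96.357 → S = 200/529 ≈ 0.378 in
Initial abstraction Ia = S/5 = (200/529)/5 = 40/529 ≈ 0.076 in
P − Ia = 5.450 − 0.076 = 56861/10580 ≈ 5.374 in (> 0, runoff occurs)
Runoff Q = (P−Ia)²/(P−Ia+S) = (5.374)²/(5.374+0.378) = 3233173321/643909380 ≈ 5.021 in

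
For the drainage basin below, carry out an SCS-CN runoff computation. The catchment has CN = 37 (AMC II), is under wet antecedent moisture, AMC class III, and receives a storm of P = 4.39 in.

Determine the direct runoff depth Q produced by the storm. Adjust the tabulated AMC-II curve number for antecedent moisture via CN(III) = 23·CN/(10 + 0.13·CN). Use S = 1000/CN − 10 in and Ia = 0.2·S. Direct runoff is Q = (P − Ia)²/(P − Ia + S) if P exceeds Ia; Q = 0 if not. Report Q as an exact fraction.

Q = 61300312921/74682823900 in ≈ 0.821 in

CN(III) from CN(II)=37: (23·37)/(10 + 0.13·37) = 85100/1481 ≈ 57.461
Retention S: 1000/CN − 10 with CN=57.461 → S = 6300/851 ≈ 7.403 in
Ia = 0.2·(6300/851) = 1260/851 in ≈ 1.481 in
Since P=4.390 > Ia=1.481: effective rainfall P−Ia = 247589/85100 in
Q: (247589/85100)² ÷ (877589/85100) = 61300312921/74682823900 in (≈ 0.821 in)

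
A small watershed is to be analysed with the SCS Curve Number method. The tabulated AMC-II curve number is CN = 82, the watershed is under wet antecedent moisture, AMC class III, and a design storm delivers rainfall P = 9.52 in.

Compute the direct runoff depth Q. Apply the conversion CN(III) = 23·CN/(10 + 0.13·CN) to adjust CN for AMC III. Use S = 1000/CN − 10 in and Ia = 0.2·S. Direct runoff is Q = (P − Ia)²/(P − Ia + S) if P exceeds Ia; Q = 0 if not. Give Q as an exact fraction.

Q = 24185482178/2857690775 in ≈ 8.463 in

Wet (AMC III): CN(III) = 23·82/(10 + 0.13·82) = 1886/(1033/50) = 94300/1033 ≈ 91.288
Max retention: S = 1000/(94300/1033) − 10 = 900/943 in (≈ 0.954 in)
Ia = 0.2·(900/943) = 180/943 in ≈ 0.191 in
Excess rainfall: 9.520 − 0.191 = 9.329 in; P > Ia so Q > 0
Runoff Q = (P−Ia)²/(P−Ia+S) = (9.329)²/(9.329+0.954) = 24185482178/2857690775 ≈ 8.463 in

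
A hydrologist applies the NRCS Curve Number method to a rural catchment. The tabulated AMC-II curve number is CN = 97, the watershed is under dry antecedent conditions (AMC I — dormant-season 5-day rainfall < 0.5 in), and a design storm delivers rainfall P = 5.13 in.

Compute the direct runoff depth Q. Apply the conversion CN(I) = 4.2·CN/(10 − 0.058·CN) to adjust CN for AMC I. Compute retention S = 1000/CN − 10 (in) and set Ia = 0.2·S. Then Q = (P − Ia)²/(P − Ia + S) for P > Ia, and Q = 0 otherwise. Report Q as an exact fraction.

Dry (AMC I): CN(I) = 4.2·97/(10 − 0.058·97) = (2037/5)/(2187/500) = 67900/729 ≈ 93.141
Max retention: S = 1000/(67900/729) − 10 = 500/679 in (≈ 0.736 in)
Ia = 0.2S: 0.2·0.736 = 0.147 in (exactly 100/679)
Excess rainfall: 5.130 − 0.147 = 4.983 in; P > Ia so Q > 0
Q: (338327/67900)² ÷ (388327/67900) = 114465158929/26367403300 in (≈ 4.341 in)

Q = 114465158929/26367403300 in ≈ 4.341 in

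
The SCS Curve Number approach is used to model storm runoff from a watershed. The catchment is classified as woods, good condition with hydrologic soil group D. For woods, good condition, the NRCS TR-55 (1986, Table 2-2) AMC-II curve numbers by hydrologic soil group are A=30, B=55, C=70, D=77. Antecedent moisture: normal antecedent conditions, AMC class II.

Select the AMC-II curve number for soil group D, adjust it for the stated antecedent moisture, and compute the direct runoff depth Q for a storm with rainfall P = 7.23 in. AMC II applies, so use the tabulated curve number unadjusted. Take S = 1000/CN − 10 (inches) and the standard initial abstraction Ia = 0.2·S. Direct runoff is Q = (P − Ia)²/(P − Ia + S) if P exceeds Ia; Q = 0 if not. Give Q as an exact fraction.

Q = 2608247041/570346700 in ≈ 4.573 in

NRCS table: woods, good condition, soil group D → CN(II) = 77
CN(II) = 77; AMC II needs no correction.
S = 1000/77 − 10 = 230/77 in ≈ 2.987 in
Ia = 0.2·(230/77) = 46/77 in ≈ 0.597 in
Since P=7.230 > Ia=0.597: effective rainfall P−Ia = 51071/7700 in
Runoff Q = (P−Ia)²/(P−Ia+S) = (6.633)²/(6.633+2.987) = 2608247041/570346700 ≈ 4.573 in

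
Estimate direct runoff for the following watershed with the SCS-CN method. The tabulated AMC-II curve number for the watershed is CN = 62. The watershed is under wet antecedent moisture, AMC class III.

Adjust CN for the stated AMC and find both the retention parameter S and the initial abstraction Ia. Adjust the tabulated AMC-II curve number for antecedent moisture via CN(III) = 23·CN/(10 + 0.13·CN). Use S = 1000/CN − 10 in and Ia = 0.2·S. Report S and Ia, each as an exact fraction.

Wet (AMC III): CN(III) = 23·62/(10 + 0.13·62) = 1426/(903/50) = 71300/903 ≈ 78.959
Retention S: 1000/CN − 10 with CN=78.959 → S = 1900/713 ≈ 2.665 in
Ia = 0.2·(1900/713) = 380/713 in ≈ 0.533 in

S = 1900/713 in ≈ 2.665 in; Ia = 380/713 in ≈ 0.533 in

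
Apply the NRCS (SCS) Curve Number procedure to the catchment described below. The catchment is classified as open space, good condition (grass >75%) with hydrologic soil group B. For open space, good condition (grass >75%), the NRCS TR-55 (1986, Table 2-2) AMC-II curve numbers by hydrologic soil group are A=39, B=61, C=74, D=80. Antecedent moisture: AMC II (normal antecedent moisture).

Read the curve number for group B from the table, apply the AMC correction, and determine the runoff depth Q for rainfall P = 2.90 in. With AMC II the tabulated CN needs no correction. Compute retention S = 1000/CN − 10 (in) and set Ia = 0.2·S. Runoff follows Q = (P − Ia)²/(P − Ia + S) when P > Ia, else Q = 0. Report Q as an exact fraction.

Q = 978121/2982290 in ≈ 0.328 in

NRCS table: open space, good condition (grass >75%), soil group B → CN(II) = 61
Average conditions: CN = 61 (no AMC adjustment).
Max retention: S = 1000/61 − 10 = 390/61 in (≈ 6.393 in)
Ia = 0.2S: 0.2·6.393 = 1.279 in (exactly 78/61)
Since P=2.900 > Ia=1.279: effective rainfall P−Ia = 989/610 in
Q = (989/610)²/((989/610) + 390/61) = (978121/372100)/(4889/610) = 978121/2982290 in ≈ 0.328 in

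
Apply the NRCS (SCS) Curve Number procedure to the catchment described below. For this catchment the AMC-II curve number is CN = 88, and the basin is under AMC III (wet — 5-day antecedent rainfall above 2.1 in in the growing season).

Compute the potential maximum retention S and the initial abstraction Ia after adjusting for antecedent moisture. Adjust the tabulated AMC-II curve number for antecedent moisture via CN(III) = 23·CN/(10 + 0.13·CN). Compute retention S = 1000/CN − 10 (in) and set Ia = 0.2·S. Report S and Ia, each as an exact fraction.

Adjust CN=88 to AMC III: 23·88/(10 + 0.13·88) → 2024 ÷ (536/25) = 6325/67 ≈ 94.403
S = 1000/(6325/67) − 10 = 150/253 in ≈ 0.593 in
Ia = 0.2·(150/253) = 30/253 in ≈ 0.119 in

S = 150/253 in ≈ 0.593 in; Ia = 30/253 in ≈ 0.119 in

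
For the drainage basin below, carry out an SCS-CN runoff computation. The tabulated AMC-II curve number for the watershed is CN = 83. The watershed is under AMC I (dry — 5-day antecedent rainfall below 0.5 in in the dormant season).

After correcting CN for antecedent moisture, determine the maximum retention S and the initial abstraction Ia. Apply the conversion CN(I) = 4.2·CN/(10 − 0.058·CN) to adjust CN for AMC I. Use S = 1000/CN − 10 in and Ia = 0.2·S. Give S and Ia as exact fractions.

S = 8500/1743 in ≈ 4.877 in; Ia = 1700/1743 in ≈ 0.975 in

Dry (AMC I): CN(I) = 4.2·83/(10 − 0.058·83) = (1743/5)/(2593/500) = 174300/2593 ≈ 67.219
S = 1000/(174300/2593) − 10 = 8500/1743 in ≈ 4.877 in
Ia = 0.2·(8500/1743) = 1700/1743 in ≈ 0.975 in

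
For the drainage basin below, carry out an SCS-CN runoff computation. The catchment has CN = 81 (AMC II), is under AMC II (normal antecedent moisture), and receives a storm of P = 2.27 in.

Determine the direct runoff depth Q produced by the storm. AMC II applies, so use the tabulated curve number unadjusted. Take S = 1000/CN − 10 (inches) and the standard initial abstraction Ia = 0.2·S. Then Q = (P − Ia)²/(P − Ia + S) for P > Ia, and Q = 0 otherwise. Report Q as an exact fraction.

CN(II) = 81; AMC II needs no correction.
Retention S: 1000/CN − 10 with CN=81.000 → S = 190/81 ≈ 2.346 in
Ia = 0.2S: 0.2·2.346 = 0.469 in (exactly 38/81)
Since P=2.270 > Ia=0.469: effective rainfall P−Ia = 14587/8100 in
Runoff Q = (P−Ia)²/(P−Ia+S) = (1.801)²/(1.801+2.346) = 212780569/272054700 ≈ 0.782 in

Q = 212780569/272054700 in ≈ 0.782 in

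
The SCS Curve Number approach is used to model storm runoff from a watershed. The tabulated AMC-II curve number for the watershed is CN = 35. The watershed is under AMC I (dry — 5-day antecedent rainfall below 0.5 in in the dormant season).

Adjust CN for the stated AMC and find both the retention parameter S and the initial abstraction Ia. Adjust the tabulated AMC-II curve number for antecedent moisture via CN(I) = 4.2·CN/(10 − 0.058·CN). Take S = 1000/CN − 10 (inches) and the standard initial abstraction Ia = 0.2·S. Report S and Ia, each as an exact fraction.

CN(I) from CN(II)=35: (4.2·35)/(10 − 0.058·35) = 14700/797 ≈ 18.444
Retention S: 1000/CN − 10 with CN=18.444 → S = 6500/147 ≈ 44.218 in
Ia = 0.2S: 0.2·44.218 = 8.844 in (exactly 1300/147)

S = 6500/147 in ≈ 44.218 in; Ia = 1300/147 in ≈ 8.844 in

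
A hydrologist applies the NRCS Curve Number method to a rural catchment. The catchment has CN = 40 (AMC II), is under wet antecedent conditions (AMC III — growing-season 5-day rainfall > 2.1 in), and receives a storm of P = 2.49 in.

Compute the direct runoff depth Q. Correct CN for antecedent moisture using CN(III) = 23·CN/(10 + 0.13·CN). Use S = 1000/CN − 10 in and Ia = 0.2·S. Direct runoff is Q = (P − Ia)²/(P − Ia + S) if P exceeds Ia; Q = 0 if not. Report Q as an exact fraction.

Wet (AMC III): CN(III) = 23·40/(10 + 0.13·40) = 920/(76/5) = 1150/19 ≈ 60.526
Retention S: 1000/CN − 10 with CN=60.526 → S = 150/23 ≈ 6.522 in
Ia = 0.2·(150/23) = 30/23 in ≈ 1.304 in
P − Ia = 2.490 − 1.304 = 2727/2300 ≈ 1.186 in (> 0, runoff occurs)
Q: (2727/2300)² ÷ (17727/2300) = 2478843/13590700 in (≈ 0.182 in)

Q = 2478843/13590700 in ≈ 0.182 in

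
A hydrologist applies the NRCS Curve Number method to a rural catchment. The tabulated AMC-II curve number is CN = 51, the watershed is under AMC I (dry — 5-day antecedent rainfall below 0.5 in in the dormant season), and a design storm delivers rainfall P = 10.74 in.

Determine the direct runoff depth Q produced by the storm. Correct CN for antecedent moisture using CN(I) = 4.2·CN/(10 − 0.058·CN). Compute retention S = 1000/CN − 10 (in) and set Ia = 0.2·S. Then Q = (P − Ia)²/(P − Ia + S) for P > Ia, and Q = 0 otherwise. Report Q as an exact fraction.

CN(I) from CN(II)=51: (4.2·51)/(10 − 0.058·51) = 15300/503 ≈ 30.417
Retention S: 1000/CN − 10 with CN=30.417 → S = 3500/153 ≈ 22.876 in
Initial abstraction Ia = S/5 = (3500/153)/5 = 700/153 ≈ 4.575 in
Excess rainfall: 10.740 − 4.575 = 6.165 in; P > Ia so Q > 0
Q = (47161/7650)²/((47161/7650) + 3500/153) = (2224159921/58522500)/(222161/7650) = 2224159921/1699531650 in ≈ 1.309 in

Q = 2224159921/1699531650 in ≈ 1.309 in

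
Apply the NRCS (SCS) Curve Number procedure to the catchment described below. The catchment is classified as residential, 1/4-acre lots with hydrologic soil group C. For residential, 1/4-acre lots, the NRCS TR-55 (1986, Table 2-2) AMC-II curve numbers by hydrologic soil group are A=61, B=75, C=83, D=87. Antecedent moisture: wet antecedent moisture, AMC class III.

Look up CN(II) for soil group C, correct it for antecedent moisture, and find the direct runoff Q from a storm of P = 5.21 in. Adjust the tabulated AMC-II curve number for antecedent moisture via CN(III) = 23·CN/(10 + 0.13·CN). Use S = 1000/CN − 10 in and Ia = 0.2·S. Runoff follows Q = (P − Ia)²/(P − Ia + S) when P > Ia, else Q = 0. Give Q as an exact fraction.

Q = 922731226921/215829440100 in ≈ 4.275 in

NRCS table: residential, 1/4-acre lots, soil group C → CN(II) = 83
Wet (AMC III): CN(III) = 23·83/(10 + 0.13·83) = 1909/(2079/100) = 190900/2079 ≈ 91.823
S = 1000/(190900/2079) − 10 = 1700/1909 in ≈ 0.891 in
Ia = 0.2S: 0.2·0.891 = 0.178 in (exactly 340/1909)
P − Ia = 5.210 − 0.178 = 960589/190900 ≈ 5.032 in (> 0, runoff occurs)
Q: (960589/190900)² ÷ (1130589/190900) = 922731226921/215829440100 in (≈ 4.275 in)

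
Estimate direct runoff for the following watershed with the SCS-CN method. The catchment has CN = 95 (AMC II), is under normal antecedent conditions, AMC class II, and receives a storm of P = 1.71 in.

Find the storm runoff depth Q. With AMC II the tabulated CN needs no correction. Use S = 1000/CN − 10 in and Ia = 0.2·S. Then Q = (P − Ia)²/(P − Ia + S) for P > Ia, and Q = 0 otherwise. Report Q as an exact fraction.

Q = 9296401/7693100 in ≈ 1.208 in

CN(II) = 95; AMC II needs no correction.
S = 1000/95 − 10 = 10/19 in ≈ 0.526 in
Ia = 0.2S: 0.2·0.526 = 0.105 in (exactly 2/19)
Since P=1.710 > Ia=0.105: effective rainfall P−Ia = 3049/1900 in
Q = (3049/1900)²/((3049/1900) + 10/19) = (9296401/3610000)/(4049/1900) = 9296401/7693100 in ≈ 1.208 in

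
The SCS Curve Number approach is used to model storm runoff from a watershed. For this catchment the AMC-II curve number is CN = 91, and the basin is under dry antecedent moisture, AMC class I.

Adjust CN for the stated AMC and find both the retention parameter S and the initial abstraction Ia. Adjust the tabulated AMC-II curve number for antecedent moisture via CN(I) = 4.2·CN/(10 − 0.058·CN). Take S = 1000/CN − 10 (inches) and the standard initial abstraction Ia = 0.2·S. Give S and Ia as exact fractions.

CN(I) from CN(II)=91: (4.2·91)/(10 − 0.058·91) = 63700/787 ≈ 80.940
Retention S: 1000/CN − 10 with CN=80.940 → S = 1500/637 ≈ 2.355 in
Ia = 0.2S: 0.2·2.355 = 0.471 in (exactly 300/637)

S = 1500/637 in ≈ 2.355 in; Ia = 300/637 in ≈ 0.471 in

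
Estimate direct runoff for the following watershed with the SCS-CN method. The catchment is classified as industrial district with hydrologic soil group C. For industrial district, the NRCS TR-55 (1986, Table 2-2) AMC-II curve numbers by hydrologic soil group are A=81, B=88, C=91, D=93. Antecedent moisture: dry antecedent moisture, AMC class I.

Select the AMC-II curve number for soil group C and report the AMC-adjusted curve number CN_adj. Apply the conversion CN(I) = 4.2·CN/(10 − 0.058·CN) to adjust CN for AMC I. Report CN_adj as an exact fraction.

NRCS table: industrial district, soil group C → CN(II) = 91
CN(I) from CN(II)=91: (4.2·91)/(10 − 0.058·91) = 63700/787 ≈ 80.940

CN_adj = 63700/787 ≈ 80.940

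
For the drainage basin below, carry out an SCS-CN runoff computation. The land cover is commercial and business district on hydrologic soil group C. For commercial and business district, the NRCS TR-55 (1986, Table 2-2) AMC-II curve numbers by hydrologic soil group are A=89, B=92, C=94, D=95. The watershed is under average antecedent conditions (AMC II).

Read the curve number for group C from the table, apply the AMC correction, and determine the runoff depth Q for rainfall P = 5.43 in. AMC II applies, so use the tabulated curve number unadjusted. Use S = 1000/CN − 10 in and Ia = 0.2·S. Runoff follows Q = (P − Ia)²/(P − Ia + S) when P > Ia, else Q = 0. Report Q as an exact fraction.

Q = 207018747/43742900 in ≈ 4.733 in

NRCS table: commercial and business district, soil group C → CN(II) = 94
CN(II) = 94; AMC II needs no correction.
S = 1000/94 − 10 = 30/47 in ≈ 0.638 in
Initial abstraction Ia = S/5 = (30/47)/5 = 6/47 ≈ 0.128 in
P − Ia = 5.430 − 0.128 = 24921/4700 ≈ 5.302 in (> 0, runoff occurs)
Runoff Q = (P−Ia)²/(P−Ia+S) = (5.302)²/(5.302+0.638) = 207018747/43742900 ≈ 4.733 in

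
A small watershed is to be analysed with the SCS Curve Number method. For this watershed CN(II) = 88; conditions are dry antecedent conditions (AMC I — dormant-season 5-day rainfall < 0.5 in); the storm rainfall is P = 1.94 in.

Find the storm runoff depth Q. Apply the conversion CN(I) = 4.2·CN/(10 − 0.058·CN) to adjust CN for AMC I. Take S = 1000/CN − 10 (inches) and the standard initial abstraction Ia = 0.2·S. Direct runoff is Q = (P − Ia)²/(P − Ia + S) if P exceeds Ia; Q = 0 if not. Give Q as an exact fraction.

Q = 24690961/67255650 in ≈ 0.367 in

Dry (AMC I): CN(I) = 4.2·88/(10 − 0.058·88) = (1848/5)/(612/125) = 3850/51 ≈ 75.490
Retention S: 1000/CN − 10 with CN=75.490 → S = 250/77 ≈ 3.247 in
Ia = 0.2·(250/77) = 50/77 in ≈ 0.649 in
P − Ia = 1.940 − 0.649 = 4969/3850 ≈ 1.291 in (> 0, runoff occurs)
Q: (4969/3850)² ÷ (17469/3850) = 24690961/67255650 in (≈ 0.367 in)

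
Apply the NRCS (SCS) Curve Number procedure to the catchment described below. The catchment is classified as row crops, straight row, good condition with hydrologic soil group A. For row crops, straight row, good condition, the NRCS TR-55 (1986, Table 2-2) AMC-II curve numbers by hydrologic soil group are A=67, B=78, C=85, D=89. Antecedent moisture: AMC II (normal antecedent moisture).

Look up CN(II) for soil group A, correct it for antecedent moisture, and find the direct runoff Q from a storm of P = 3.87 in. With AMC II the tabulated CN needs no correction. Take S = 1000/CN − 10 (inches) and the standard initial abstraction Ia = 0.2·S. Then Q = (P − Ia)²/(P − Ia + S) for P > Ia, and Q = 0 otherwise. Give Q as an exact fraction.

Q = 124536747/116868100 in ≈ 1.066 in

NRCS table: row crops, straight row, good condition, soil group A → CN(II) = 67
AMC II — tabulated CN = 67 applies directly.
Retention S: 1000/CN − 10 with CN=67.000 → S = 330/67 ≈ 4.925 in
Ia = 0.2·(330/67) = 66/67 in ≈ 0.985 in
Since P=3.870 > Ia=0.985: effective rainfall P−Ia = 19329/6700 in
Runoff Q = (P−Ia)²/(P−Ia+S) = (2.885)²/(2.885+4.925) = 124536747/116868100 ≈ 1.066 in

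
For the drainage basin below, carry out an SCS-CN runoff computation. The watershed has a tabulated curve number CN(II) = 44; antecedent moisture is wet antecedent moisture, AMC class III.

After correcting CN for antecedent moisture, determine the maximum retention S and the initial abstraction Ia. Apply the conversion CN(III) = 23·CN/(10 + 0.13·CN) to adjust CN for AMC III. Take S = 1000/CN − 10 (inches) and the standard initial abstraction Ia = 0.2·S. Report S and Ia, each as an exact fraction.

S = 1400/253 in ≈ 5.534 in; Ia = 280/253 in ≈ 1.107 in

CN(III) from CN(II)=44: (23·44)/(10 + 0.13·44) = 25300/393 ≈ 64.377
S = 1000/(25300/393) − 10 = 1400/253 in ≈ 5.534 in
Ia = 0.2S: 0.2·5.534 = 1.107 in (exactly 280/253)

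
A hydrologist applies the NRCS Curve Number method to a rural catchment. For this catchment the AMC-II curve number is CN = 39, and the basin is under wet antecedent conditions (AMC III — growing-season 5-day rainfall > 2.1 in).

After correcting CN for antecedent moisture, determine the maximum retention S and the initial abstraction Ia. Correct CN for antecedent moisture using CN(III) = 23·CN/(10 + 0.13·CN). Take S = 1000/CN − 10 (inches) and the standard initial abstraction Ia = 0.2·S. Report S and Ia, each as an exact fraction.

S = 6100/897 in ≈ 6.800 in; Ia = 1220/897 in ≈ 1.360 in

Adjust CN=39 to AMC III: 23·39/(10 + 0.13·39) → 897 ÷ (1507/100) = 89700/1507 ≈ 59.522
Retention S: 1000/CN − 10 with CN=59.522 → S = 6100/897 ≈ 6.800 in
Initial abstraction Ia = S/5 = (6100/897)/5 = 1220/897 ≈ 1.360 in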